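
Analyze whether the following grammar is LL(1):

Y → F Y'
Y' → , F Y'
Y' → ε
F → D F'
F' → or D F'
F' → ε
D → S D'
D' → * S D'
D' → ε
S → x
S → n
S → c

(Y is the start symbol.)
Relevant sets:
  FOLLOW(Y') = { $ }
  FOLLOW(F') = { $, ',' }
  FOLLOW(D') = { $, ',', 'or' }

For Y':
  PREDICT(Y' → ',' F Y') = { ',' }
  PREDICT(Y' → ε) = { $ }
For F':
  PREDICT(F' → or D F') = { 'or' }
  PREDICT(F' → ε) = { $, ',' }
For D':
  PREDICT(D' → '*' S D') = { '*' }
  PREDICT(D' → ε) = { $, ',', 'or' }
For S:
  PREDICT(S → x) = { 'x' }
  PREDICT(S → n) = { 'n' }
  PREDICT(S → c) = { 'c' }
Y, F, D have a single production, so nothing to check there.

All predict sets are disjoint. The grammar IS LL(1).

Answer: Yes, the grammar is LL(1).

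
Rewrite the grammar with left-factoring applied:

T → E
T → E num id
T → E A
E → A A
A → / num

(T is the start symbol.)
T → E T'
T' → ε
T' → num id
T' → A
E → A A
A → / num

Left-factoring transforms A → αβ₁ | αβ₂ into A → αA' and A' → β₁ | β₂
(α is the longest common prefix among the alternatives). Repeat until
no nonterminal has two alternatives with a common prefix.

Round 1: T has alternatives sharing prefix 'E'. Introduce T': T → E T'
  Add: T' → ε
  Add: T' → num id
  Add: T' → A

No remaining common prefixes — done.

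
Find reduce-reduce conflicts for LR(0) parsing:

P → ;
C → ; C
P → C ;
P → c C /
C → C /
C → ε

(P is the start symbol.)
Augment with P' → P and build the canonical LR(0) collection (I0 = CLOSURE({[P' → . P]}), then GOTO on every symbol after a dot until no new states appear). It has 11 states:
  I0: { [C → . ; C], [C → . C /], [C → .], [P → . ;], [P → . C ;], [P → . c C /], [P' → . P] }  — shift, reduce
  I1: { [C → . ; C], [C → . C /], [C → .], [C → ; . C], [P → ; .] }  — shift, 2 reduces
  I2: { [C → C . /], [P → C . ;] }  — shift
  I3: { [P' → P .] }  — accept
  I4: { [C → . ; C], [C → . C /], [C → .], [P → c . C /] }  — shift, reduce
  I5: { [C → . ; C], [C → . C /], [C → .], [C → ; . C] }  — shift, reduce
  I6: { [C → C . /], [P → c C . /] }  — shift
  I7: { [C → C / .], [P → c C / .] }  — 2 reduces
  I8: { [C → ; C .], [C → C . /] }  — shift, reduce
  I9: { [C → C / .] }  — reduce
  I10: { [P → C ; .] }  — reduce

I1 contains complete items [C → .], [P → ; .] — reduce-reduce conflict.
I7 contains complete items [C → C / .], [P → c C / .] — reduce-reduce conflict.

Answer: Yes — I1: [C → .] vs [P → ; .]; I7: [C → C / .] vs [P → c C / .]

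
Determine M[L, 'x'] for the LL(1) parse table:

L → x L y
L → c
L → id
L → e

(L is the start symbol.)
To find M[L, 'x'], we find productions for L where 'x' is in the predict set (PREDICT(N → α) = (FIRST(α) \ {ε}) ∪ (FOLLOW(N) if α ⇒* ε)).

L → x L y: PREDICT = { 'x' }
  'x' is in predict set, so this production goes in M[L, 'x']
L → c: PREDICT = { 'c' }
L → id: PREDICT = { 'id' }
L → e: PREDICT = { 'e' }

M[L, 'x'] = L → x L y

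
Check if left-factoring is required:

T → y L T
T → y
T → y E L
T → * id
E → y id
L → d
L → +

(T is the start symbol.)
Left-factoring is needed when two productions for the same non-terminal
share a common prefix on the right-hand side.

Productions for T:
  T → y L T
  T → y
  T → y E L
  T → * id
Productions for L:
  L → d
  L → +

Found common prefix 'y' in productions for T

Answer: Yes, T has productions with common prefix 'y'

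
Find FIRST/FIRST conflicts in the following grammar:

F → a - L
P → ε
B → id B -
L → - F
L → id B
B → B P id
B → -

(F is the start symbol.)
Yes. B → id B '-' / B → B P id on { 'id' }; B → B P id / B → '-' on { '-' }

FIRST sets of the non-terminals at (or reachable through a nullable prefix from) the front of some alternative:
  FIRST(B) = { '-', 'id' }

Productions for B:
  B → id B -: FIRST = { 'id' }
  B → B P id: FIRST = { '-', 'id' }
  B → -: FIRST = { '-' }
Productions for L:
  L → - F: FIRST = { '-' }
  L → id B: FIRST = { 'id' }
F, P have only one production, so no FIRST/FIRST conflict is possible there.

Conflict for B: B → id B - and B → B P id
  Overlap: { 'id' }
Conflict for B: B → B P id and B → -
  Overlap: { '-' }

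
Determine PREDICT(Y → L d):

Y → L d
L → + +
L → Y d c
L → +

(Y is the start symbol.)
{ '+' }

PREDICT(Y → L d) = (FIRST(RHS) \ {ε}) ∪ (FOLLOW(Y) if ε ∈ FIRST(RHS), i.e. RHS ⇒* ε)
FIRST(L) = { '+' }
FIRST(L d) = { '+' }
ε ∉ FIRST(L d), so FOLLOW(Y) is not added.
PREDICT(Y → L d) = { '+' }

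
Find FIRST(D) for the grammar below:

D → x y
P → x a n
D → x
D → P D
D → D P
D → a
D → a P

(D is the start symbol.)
FIRST sets of the other non-terminals involved (by the same procedure, iterated to a fixed point):
  FIRST(P) = { 'x' }

From D → x y:
  - x is a terminal: add 'x' and stop
From D → x:
  - x is a terminal: add 'x' and stop
From D → P D:
  - P is a non-terminal: add FIRST(P) \ {ε} = { 'x' }
    P is not nullable, so stop
From D → D P:
  - D is the symbol being defined: contributes nothing new
    D is not nullable, so stop
From D → a:
  - a is a terminal: add 'a' and stop
From D → a P:
  - a is a terminal: add 'a' and stop

Collecting: FIRST(D) = { 'a', 'x' }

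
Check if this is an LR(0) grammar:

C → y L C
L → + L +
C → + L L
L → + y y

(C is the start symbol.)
A grammar is LR(0) if no state in the canonical LR(0) collection has:
  - both a shift item (dot before a terminal) and a complete item (shift-reduce conflict), or
  - two or more complete items (reduce-reduce conflict; the accept item [C' → C .] counts as a complete item here).

Augment with C' → C and build the canonical LR(0) collection (I0 = CLOSURE({[C' → . C]}), then GOTO on every symbol after a dot until no new states appear). It has 13 states:
  I0: { [C → . + L L], [C → . y L C], [C' → . C] }  — shift
  I1: { [C → + . L L], [L → . + L +], [L → . + y y] }  — shift
  I2: { [C' → C .] }  — accept
  I3: { [C → y . L C], [L → . + L +], [L → . + y y] }  — shift
  I4: { [L → + . L +], [L → + . y y], [L → . + L +], [L → . + y y] }  — shift
  I5: { [C → . + L L], [C → . y L C], [C → y L . C] }  — shift
  I6: { [C → y L C .] }  — reduce
  I7: { [L → + L . +] }  — shift
  I8: { [L → + y . y] }  — shift
  I9: { [L → + y y .] }  — reduce
  I10: { [L → + L + .] }  — reduce
  I11: { [C → + L . L], [L → . + L +], [L → . + y y] }  — shift
  I12: { [C → + L L .] }  — reduce

Every state is either a pure shift/goto state or contains exactly one complete item and nothing to shift — no conflicts. The grammar is LR(0).

Answer: Yes, the grammar is LR(0)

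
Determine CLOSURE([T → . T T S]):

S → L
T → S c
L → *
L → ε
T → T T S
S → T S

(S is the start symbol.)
To compute CLOSURE, for each item [A → α.Bβ] where B is a non-terminal, add [B → .γ] for all productions B → γ; repeat for the newly added items until nothing changes.

Start with: [T → . T T S]
  [T → . T T S] has the dot before T: add [T → . S c]
  [T → . S c] has the dot before S: add [S → . L], [S → . T S]
  [S → . L] has the dot before L: add [L → . *], [L → .]
No further items can be added.

CLOSURE = { [L → . *], [L → .], [S → . L], [S → . T S], [T → . S c], [T → . T T S] }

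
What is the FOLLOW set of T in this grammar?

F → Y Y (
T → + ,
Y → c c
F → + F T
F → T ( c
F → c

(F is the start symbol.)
To compute FOLLOW(T), find every occurrence of T on a right-hand side N → α T β: add FIRST(β) \ {ε}, and if β is empty or nullable also add FOLLOW(N). Iterate to a fixed point.

In F → + F T: T is at the end, add FOLLOW(F)
In F → T ( c: T is followed by '(' c, add FIRST('(' c) \ {ε} = { '(' }

The FOLLOW sets referred to above (computed the same way, to a fixed point):
  FOLLOW(F) = { $, '+' }

Taking the union: FOLLOW(T) = { $, '(', '+' }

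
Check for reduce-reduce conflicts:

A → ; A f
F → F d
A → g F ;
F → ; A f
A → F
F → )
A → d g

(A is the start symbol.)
Yes — I15: [A → ; A f .] vs [F → ; A f .]

Augment with A' → A and build the canonical LR(0) collection (I0 = CLOSURE({[A' → . A]}), then GOTO on every symbol after a dot until no new states appear). It has 16 states:
  I0: { [A → . ; A f], [A → . F], [A → . d g], [A → . g F ;], [A' → . A], [F → . )], [F → . ; A f], [F → . F d] }  — shift
  I1: { [F → ) .] }  — reduce
  I2: { [A → . ; A f], [A → . F], [A → . d g], [A → . g F ;], [A → ; . A f], [F → . )], [F → . ; A f], [F → . F d], [F → ; . A f] }  — shift
  I3: { [A' → A .] }  — accept
  I4: { [A → F .], [F → F . d] }  — shift, reduce
  I5: { [A → d . g] }  — shift
  I6: { [A → g . F ;], [F → . )], [F → . ; A f], [F → . F d] }  — shift
  I7: { [A → . ; A f], [A → . F], [A → . d g], [A → . g F ;], [F → . )], [F → . ; A f], [F → . F d], [F → ; . A f] }  — shift
  I8: { [A → g F . ;], [F → F . d] }  — shift
  I9: { [A → g F ; .] }  — reduce
  I10: { [F → F d .] }  — reduce
  I11: { [F → ; A . f] }  — shift
  I12: { [F → ; A f .] }  — reduce
  I13: { [A → d g .] }  — reduce
  I14: { [A → ; A . f], [F → ; A . f] }  — shift
  I15: { [A → ; A f .], [F → ; A f .] }  — 2 reduces

I15 contains complete items [A → ; A f .], [F → ; A f .] — reduce-reduce conflict.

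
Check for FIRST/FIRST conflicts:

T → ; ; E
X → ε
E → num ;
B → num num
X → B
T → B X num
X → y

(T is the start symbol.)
A FIRST/FIRST conflict occurs when two productions N → α and N → β for the same non-terminal have FIRST(α) ∩ FIRST(β) ≠ ∅ (with ε ∈ FIRST of a nullable right-hand side, so two nullable alternatives also conflict).

FIRST sets of the non-terminals at (or reachable through a nullable prefix from) the front of some alternative:
  FIRST(B) = { 'num' }

Productions for T:
  T → ; ; E: FIRST = { ';' }
  T → B X num: FIRST = { 'num' }
Productions for X:
  X → ε: FIRST = { ε }
  X → B: FIRST = { 'num' }
  X → y: FIRST = { 'y' }
E, B have only one production, so no FIRST/FIRST conflict is possible there.

All alternatives of each non-terminal have pairwise disjoint FIRST sets.

Answer: No FIRST/FIRST conflicts.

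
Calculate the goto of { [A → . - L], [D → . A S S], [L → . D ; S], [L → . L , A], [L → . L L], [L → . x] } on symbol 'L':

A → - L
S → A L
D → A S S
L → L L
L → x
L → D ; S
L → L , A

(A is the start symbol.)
GOTO(I, 'L') = CLOSURE({ [A → αX.β] : [A → α.Xβ] ∈ I, X = 'L' })

Items with dot before 'L', with the dot advanced:
  [L → . L , A] → [L → L . , A]
  [L → . L L] → [L → L . L]
Closure of the advanced items:
  [L → L . L] has the dot before L: add [L → . L L], [L → . x], [L → . D ; S], [L → . L , A]
  [L → . D ; S] has the dot before D: add [D → . A S S]
  [D → . A S S] has the dot before A: add [A → . - L]

GOTO = { [A → . - L], [D → . A S S], [L → . D ; S], [L → . L , A], [L → . L L], [L → . x], [L → L . , A], [L → L . L] }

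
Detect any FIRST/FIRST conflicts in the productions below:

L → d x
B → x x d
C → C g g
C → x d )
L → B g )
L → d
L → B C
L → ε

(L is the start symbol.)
Yes. L → d x / L → d on { 'd' }; L → B g ')' / L → B C on { 'x' }; C → C g g / C → x d ')' on { 'x' }

FIRST sets of the non-terminals at (or reachable through a nullable prefix from) the front of some alternative:
  FIRST(B) = { 'x' }
  FIRST(C) = { 'x' }

Productions for L:
  L → d x: FIRST = { 'd' }
  L → B g ): FIRST = { 'x' }
  L → d: FIRST = { 'd' }
  L → B C: FIRST = { 'x' }
  L → ε: FIRST = { ε }
Productions for C:
  C → C g g: FIRST = { 'x' }
  C → x d ): FIRST = { 'x' }
B has only one production, so no FIRST/FIRST conflict is possible there.

Conflict for L: L → d x and L → d
  Overlap: { 'd' }
Conflict for L: L → B g ) and L → B C
  Overlap: { 'x' }
Conflict for C: C → C g g and C → x d )
  Overlap: { 'x' }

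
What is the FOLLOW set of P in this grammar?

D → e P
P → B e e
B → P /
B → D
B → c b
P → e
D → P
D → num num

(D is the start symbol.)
In D → e P: P is at the end, add FOLLOW(D)
In B → P /: P is followed by '/', add FIRST('/') \ {ε} = { '/' }
In D → P: P is at the end, add FOLLOW(D)

The FOLLOW sets referred to above (computed the same way, to a fixed point):
  FOLLOW(D) = { $, 'e' }

Taking the union: FOLLOW(P) = { $, '/', 'e' }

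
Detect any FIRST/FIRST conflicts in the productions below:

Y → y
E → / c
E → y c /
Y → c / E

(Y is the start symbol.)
A FIRST/FIRST conflict occurs when two productions N → α and N → β for the same non-terminal have FIRST(α) ∩ FIRST(β) ≠ ∅ (with ε ∈ FIRST of a nullable right-hand side, so two nullable alternatives also conflict).

Productions for Y:
  Y → y: FIRST = { 'y' }
  Y → c / E: FIRST = { 'c' }
Productions for E:
  E → / c: FIRST = { '/' }
  E → y c /: FIRST = { 'y' }

All alternatives of each non-terminal have pairwise disjoint FIRST sets.

Answer: No FIRST/FIRST conflicts.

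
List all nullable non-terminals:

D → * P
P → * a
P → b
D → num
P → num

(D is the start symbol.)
None

There are no ε-productions, so no non-terminal can derive ε.
No non-terminals are nullable.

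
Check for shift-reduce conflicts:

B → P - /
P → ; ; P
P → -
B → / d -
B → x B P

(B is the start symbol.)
No shift-reduce conflicts

A shift-reduce conflict occurs when an LR(0) state has both:
  - a complete (reduce) item [A → α .] (dot at the end), and
  - a shift item [B → β . c γ] (dot before a terminal).

Augment with B' → B and build the canonical LR(0) collection (I0 = CLOSURE({[B' → . B]}), then GOTO on every symbol after a dot until no new states appear). It has 15 states:
  I0: { [B → . / d -], [B → . P - /], [B → . x B P], [B' → . B], [P → . -], [P → . ; ; P] }  — shift
  I1: { [P → - .] }  — reduce
  I2: { [B → / . d -] }  — shift
  I3: { [P → ; . ; P] }  — shift
  I4: { [B' → B .] }  — accept
  I5: { [B → P . - /] }  — shift
  I6: { [B → . / d -], [B → . P - /], [B → . x B P], [B → x . B P], [P → . -], [P → . ; ; P] }  — shift
  I7: { [B → x B . P], [P → . -], [P → . ; ; P] }  — shift
  I8: { [B → x B P .] }  — reduce
  I9: { [B → P - . /] }  — shift
  I10: { [B → P - / .] }  — reduce
  I11: { [P → . -], [P → . ; ; P], [P → ; ; . P] }  — shift
  I12: { [P → ; ; P .] }  — reduce
  I13: { [B → / d . -] }  — shift
  I14: { [B → / d - .] }  — reduce

No state contains both a complete item and a shift item.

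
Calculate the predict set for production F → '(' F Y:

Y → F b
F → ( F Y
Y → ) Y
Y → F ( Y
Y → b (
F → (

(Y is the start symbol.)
PREDICT(F → '(' F Y) = (FIRST(RHS) \ {ε}) ∪ (FOLLOW(F) if ε ∈ FIRST(RHS), i.e. RHS ⇒* ε)
FIRST('(' F Y) = { '(' }
ε ∉ FIRST('(' F Y), so FOLLOW(F) is not added.
PREDICT(F → '(' F Y) = { '(' }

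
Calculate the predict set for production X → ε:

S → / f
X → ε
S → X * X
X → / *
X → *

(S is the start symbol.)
{ $, '*' }

PREDICT(X → ε) = (FIRST(RHS) \ {ε}) ∪ (FOLLOW(X) if ε ∈ FIRST(RHS), i.e. RHS ⇒* ε)
The right-hand side is ε (FIRST(ε) = { ε }), so the predict set is FOLLOW(X) = { $, '*' }
PREDICT(X → ε) = { $, '*' }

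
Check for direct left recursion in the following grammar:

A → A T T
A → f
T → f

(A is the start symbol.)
A → A T T: LEFT RECURSIVE (starts with A)
A → f: starts with f
T → f: starts with f

The grammar has direct left recursion on: A.

Answer: Yes, A is left-recursive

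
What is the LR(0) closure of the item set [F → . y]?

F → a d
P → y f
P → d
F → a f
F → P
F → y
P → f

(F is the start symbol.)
{ [F → . y] }

To compute CLOSURE, for each item [A → α.Bβ] where B is a non-terminal, add [B → .γ] for all productions B → γ; repeat for the newly added items until nothing changes.

Start with: [F → . y]
The dot precedes the terminal y, so nothing is added.

CLOSURE = { [F → . y] }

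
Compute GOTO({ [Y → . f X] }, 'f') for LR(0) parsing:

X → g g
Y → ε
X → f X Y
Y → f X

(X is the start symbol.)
{ [X → . f X Y], [X → . g g], [Y → f . X] }

GOTO(I, 'f') = CLOSURE({ [A → αX.β] : [A → α.Xβ] ∈ I, X = 'f' })

Items with dot before 'f', with the dot advanced:
  [Y → . f X] → [Y → f . X]
Closure of the advanced items:
  [Y → f . X] has the dot before X: add [X → . g g], [X → . f X Y]

GOTO = { [X → . f X Y], [X → . g g], [Y → f . X] }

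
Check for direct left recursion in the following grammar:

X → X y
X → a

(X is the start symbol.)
Yes, X is left-recursive

X → X y: LEFT RECURSIVE (starts with X)
X → a: starts with a

The grammar has direct left recursion on: X.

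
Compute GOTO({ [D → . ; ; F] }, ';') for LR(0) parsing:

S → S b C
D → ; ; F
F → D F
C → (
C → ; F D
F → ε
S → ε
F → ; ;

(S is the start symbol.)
GOTO(I, ';') = CLOSURE({ [A → αX.β] : [A → α.Xβ] ∈ I, X = ';' })

Items with dot before ';', with the dot advanced:
  [D → . ; ; F] → [D → ; . ; F]
Closure adds nothing (no advanced item has the dot before a non-terminal).

GOTO = { [D → ; . ; F] }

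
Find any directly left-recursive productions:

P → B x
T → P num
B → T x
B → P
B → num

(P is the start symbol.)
Direct left recursion occurs when N → N α for some non-terminal N (the right-hand side begins with the left-hand side itself).

P → B x: starts with B
T → P num: starts with P
B → T x: starts with T
B → P: starts with P
B → num: starts with num

No direct left recursion found.

Answer: No direct left recursion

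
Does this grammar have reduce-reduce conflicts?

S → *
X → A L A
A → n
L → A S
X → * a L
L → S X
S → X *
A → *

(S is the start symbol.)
Yes — I1: [A → * .] vs [S → * .]

A reduce-reduce conflict occurs when an LR(0) state has two complete items [A → α .] and [B → β .] — both call for a reduction, and with no lookahead the parser cannot choose between them.

Augment with S' → S and build the canonical LR(0) collection (I0 = CLOSURE({[S' → . S]}), then GOTO on every symbol after a dot until no new states appear). It has 17 states:
  I0: { [A → . *], [A → . n], [S → . *], [S → . X *], [S' → . S], [X → . * a L], [X → . A L A] }  — shift
  I1: { [A → * .], [S → * .], [X → * . a L] }  — shift, 2 reduces
  I2: { [A → . *], [A → . n], [L → . A S], [L → . S X], [S → . *], [S → . X *], [X → . * a L], [X → . A L A], [X → A . L A] }  — shift
  I3: { [S' → S .] }  — accept
  I4: { [S → X . *] }  — shift
  I5: { [A → n .] }  — reduce
  I6: { [S → X * .] }  — reduce
  I7: { [A → . *], [A → . n], [L → . A S], [L → . S X], [L → A . S], [S → . *], [S → . X *], [X → . * a L], [X → . A L A], [X → A . L A] }  — shift
  I8: { [A → . *], [A → . n], [X → A L . A] }  — shift
  I9: { [A → . *], [A → . n], [L → S . X], [X → . * a L], [X → . A L A] }  — shift
  I10: { [A → * .], [X → * . a L] }  — shift, reduce
  I11: { [L → S X .] }  — reduce
  I12: { [A → . *], [A → . n], [L → . A S], [L → . S X], [S → . *], [S → . X *], [X → * a . L], [X → . * a L], [X → . A L A] }  — shift
  I13: { [X → * a L .] }  — reduce
  I14: { [A → * .] }  — reduce
  I15: { [X → A L A .] }  — reduce
  I16: { [A → . *], [A → . n], [L → A S .], [L → S . X], [X → . * a L], [X → . A L A] }  — shift, reduce

I1 contains complete items [A → * .], [S → * .] — reduce-reduce conflict.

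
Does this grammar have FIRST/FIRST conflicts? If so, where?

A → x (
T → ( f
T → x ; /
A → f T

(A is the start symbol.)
No FIRST/FIRST conflicts.

A FIRST/FIRST conflict occurs when two productions N → α and N → β for the same non-terminal have FIRST(α) ∩ FIRST(β) ≠ ∅ (with ε ∈ FIRST of a nullable right-hand side, so two nullable alternatives also conflict).

Productions for A:
  A → x (: FIRST = { 'x' }
  A → f T: FIRST = { 'f' }
Productions for T:
  T → ( f: FIRST = { '(' }
  T → x ; /: FIRST = { 'x' }

All alternatives of each non-terminal have pairwise disjoint FIRST sets.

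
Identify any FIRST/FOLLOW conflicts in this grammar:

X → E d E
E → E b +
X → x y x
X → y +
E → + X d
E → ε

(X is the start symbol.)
Yes. E → E b '+' with FOLLOW(E) on { 'b' }

Nullable non-terminals: E.
FIRST sets used below: FIRST(E) = { '+', 'b', ε }

E: nullable alternative(s) E → ε; FOLLOW(E) = { $, 'b', 'd' }
  E → E b +: FIRST \ {ε} = { '+', 'b' } — overlaps FOLLOW(E) on { 'b' }: CONFLICT
  E → + X d: FIRST \ {ε} = { '+' } — disjoint from FOLLOW(E)
  E → ε: FIRST \ {ε} = { } — this is the only nullable alternative, skip

X has no nullable alternative, so no FIRST/FOLLOW check is needed there.

So the grammar has 1 FIRST/FOLLOW conflict (marked CONFLICT above).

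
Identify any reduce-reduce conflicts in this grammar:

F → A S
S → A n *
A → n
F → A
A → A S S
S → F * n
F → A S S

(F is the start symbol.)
Augment with F' → F and build the canonical LR(0) collection (I0 = CLOSURE({[F' → . F]}), then GOTO on every symbol after a dot until no new states appear). It has 12 states:
  I0: { [A → . A S S], [A → . n], [F → . A S S], [F → . A S], [F → . A], [F' → . F] }  — shift
  I1: { [A → . A S S], [A → . n], [A → A . S S], [F → . A S S], [F → . A S], [F → . A], [F → A . S S], [F → A . S], [F → A .], [S → . A n *], [S → . F * n] }  — shift, reduce
  I2: { [F' → F .] }  — accept
  I3: { [A → n .] }  — reduce
  I4: { [A → . A S S], [A → . n], [A → A . S S], [F → . A S S], [F → . A S], [F → . A], [F → A . S S], [F → A . S], [F → A .], [S → . A n *], [S → . F * n], [S → A . n *] }  — shift, reduce
  I5: { [S → F . * n] }  — shift
  I6: { [A → . A S S], [A → . n], [A → A S . S], [F → . A S S], [F → . A S], [F → . A], [F → A S . S], [F → A S .], [S → . A n *], [S → . F * n] }  — shift, reduce
  I7: { [A → A S S .], [F → A S S .] }  — 2 reduces
  I8: { [S → F * . n] }  — shift
  I9: { [S → F * n .] }  — reduce
  I10: { [A → n .], [S → A n . *] }  — shift, reduce
  I11: { [S → A n * .] }  — reduce

I7 contains complete items [A → A S S .], [F → A S S .] — reduce-reduce conflict.

Answer: Yes — I7: [A → A S S .] vs [F → A S S .]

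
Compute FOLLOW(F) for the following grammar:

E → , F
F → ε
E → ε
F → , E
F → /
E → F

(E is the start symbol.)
In E → , F: F is at the end, add FOLLOW(E)
In E → F: F is at the end, add FOLLOW(E)

The FOLLOW sets referred to above (computed the same way, to a fixed point):
  FOLLOW(E) = { $ }

Taking the union: FOLLOW(F) = { $ }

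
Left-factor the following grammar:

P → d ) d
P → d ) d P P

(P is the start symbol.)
P → d ) d P'
P' → ε
P' → P P

Left-factoring transforms A → αβ₁ | αβ₂ into A → αA' and A' → β₁ | β₂
(α is the longest common prefix among the alternatives). Repeat until
no nonterminal has two alternatives with a common prefix.

Round 1: P has alternatives sharing prefix 'd ) d'. Introduce P': P → d ) d P'
  Add: P' → ε
  Add: P' → P P

No remaining common prefixes — done.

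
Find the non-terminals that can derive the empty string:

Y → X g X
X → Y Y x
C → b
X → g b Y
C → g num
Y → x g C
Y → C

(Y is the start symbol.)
None

There are no ε-productions, so no non-terminal can derive ε.
No non-terminals are nullable.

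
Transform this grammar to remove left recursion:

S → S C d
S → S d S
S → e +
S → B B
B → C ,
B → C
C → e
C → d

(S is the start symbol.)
S is directly left-recursive. The standard transformation for
  A → A α₁ | ... | A α_m | β₁ | ... | β_n
is
  A  → β₁ A' | ... | β_n A'
  A' → α₁ A' | ... | α_m A' | ε

S → e + becomes S → e + S'
S → B B becomes S → B B S'
S → S C d becomes S' → C d S'
S → S d S becomes S' → d S S'
Add S' → ε

Productions for other non-terminals are unchanged:
  B → C ,
  B → C
  C → e
  C → d

Resulting grammar:
S → e + S'
S → B B S'
S' → C d S'
S' → d S S'
S' → ε
B → C ,
B → C
C → e
C → d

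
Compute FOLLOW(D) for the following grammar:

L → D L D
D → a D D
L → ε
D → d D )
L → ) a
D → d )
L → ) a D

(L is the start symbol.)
{ $, ')', 'a', 'd' }

In L → D L D: D is followed by L D, add FIRST(L D) \ {ε} = { ')', 'a', 'd' }
In L → D L D: D is at the end, add FOLLOW(L)
In D → a D D: D is followed by D, add FIRST(D) \ {ε} = { 'a', 'd' }
In D → a D D: D is at the end; this adds FOLLOW(D) to itself — nothing new
In D → d D ): D is followed by ')', add FIRST(')') \ {ε} = { ')' }
In L → ) a D: D is at the end, add FOLLOW(L)

The FOLLOW sets referred to above (computed the same way, to a fixed point):
  FOLLOW(L) = { $, 'a', 'd' }

Taking the union: FOLLOW(D) = { $, ')', 'a', 'd' }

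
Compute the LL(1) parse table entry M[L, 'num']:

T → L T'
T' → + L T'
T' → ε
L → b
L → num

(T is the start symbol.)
To find M[L, 'num'], we find productions for L where 'num' is in the predict set (PREDICT(N → α) = (FIRST(α) \ {ε}) ∪ (FOLLOW(N) if α ⇒* ε)).

L → b: PREDICT = { 'b' }
L → num: PREDICT = { 'num' }
  'num' is in predict set, so this production goes in M[L, 'num']

M[L, 'num'] = L → num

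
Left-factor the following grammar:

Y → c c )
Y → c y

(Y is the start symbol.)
Left-factoring transforms A → αβ₁ | αβ₂ into A → αA' and A' → β₁ | β₂
(α is the longest common prefix among the alternatives). Repeat until
no nonterminal has two alternatives with a common prefix.

Round 1: Y has alternatives sharing prefix 'c'. Introduce Y': Y → c Y'
  Add: Y' → c )
  Add: Y' → y

No remaining common prefixes — done.

Resulting grammar:
Y → c Y'
Y' → c )
Y' → y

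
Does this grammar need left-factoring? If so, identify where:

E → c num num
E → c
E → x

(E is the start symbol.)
Yes, E has productions with common prefix 'c'

Left-factoring is needed when two productions for the same non-terminal
share a common prefix on the right-hand side.

Productions for E:
  E → c num num
  E → c
  E → x

Found common prefix 'c' in productions for E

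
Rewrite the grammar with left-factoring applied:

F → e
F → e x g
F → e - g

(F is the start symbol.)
Left-factoring transforms A → αβ₁ | αβ₂ into A → αA' and A' → β₁ | β₂
(α is the longest common prefix among the alternatives). Repeat until
no nonterminal has two alternatives with a common prefix.

Round 1: F has alternatives sharing prefix 'e'. Introduce F': F → e F'
  Add: F' → ε
  Add: F' → x g
  Add: F' → - g

No remaining common prefixes — done.

Resulting grammar:
F → e F'
F' → ε
F' → x g
F' → - g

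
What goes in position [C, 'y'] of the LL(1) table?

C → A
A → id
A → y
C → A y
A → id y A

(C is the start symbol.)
C → A, C → A y

To find M[C, 'y'], we find productions for C where 'y' is in the predict set (PREDICT(N → α) = (FIRST(α) \ {ε}) ∪ (FOLLOW(N) if α ⇒* ε)).

Relevant sets:
  FIRST(A) = { 'id', 'y' }

C → A: PREDICT = { 'id', 'y' }
  'y' is in predict set, so this production goes in M[C, 'y']
C → A y: PREDICT = { 'id', 'y' }
  'y' is in predict set, so this production goes in M[C, 'y']

M[C, 'y'] = C → A, C → A y  (a multiply-defined cell — the grammar is not LL(1))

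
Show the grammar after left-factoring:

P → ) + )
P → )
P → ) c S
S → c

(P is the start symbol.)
Left-factoring transforms A → αβ₁ | αβ₂ into A → αA' and A' → β₁ | β₂
(α is the longest common prefix among the alternatives). Repeat until
no nonterminal has two alternatives with a common prefix.

Round 1: P has alternatives sharing prefix ')'. Introduce P': P → ) P'
  Add: P' → + )
  Add: P' → ε
  Add: P' → c S

No remaining common prefixes — done.

Resulting grammar:
P → ) P'
P' → + )
P' → ε
P' → c S
S → c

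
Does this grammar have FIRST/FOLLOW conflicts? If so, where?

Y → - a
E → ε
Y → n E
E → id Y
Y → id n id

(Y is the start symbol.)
No FIRST/FOLLOW conflicts.

A FIRST/FOLLOW conflict occurs when a non-terminal N has a nullable alternative N → β (β ⇒* ε) and another alternative N → α with FIRST(α) ∩ FOLLOW(N) ≠ ∅: on such a lookahead the parser cannot decide between expanding α and letting N vanish via β.

Nullable non-terminals: E.

E: nullable alternative(s) E → ε; FOLLOW(E) = { $ }
  E → ε: FIRST \ {ε} = { } — this is the only nullable alternative, skip
  E → id Y: FIRST \ {ε} = { 'id' } — disjoint from FOLLOW(E)

Y has no nullable alternative, so no FIRST/FOLLOW check is needed there.

No FIRST/FOLLOW conflicts found.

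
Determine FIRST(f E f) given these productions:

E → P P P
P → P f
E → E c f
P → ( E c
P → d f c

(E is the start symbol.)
To compute FIRST(f E f), process the symbols left to right:
Symbol f is a terminal. Add 'f' and stop.
FIRST(f E f) = { 'f' }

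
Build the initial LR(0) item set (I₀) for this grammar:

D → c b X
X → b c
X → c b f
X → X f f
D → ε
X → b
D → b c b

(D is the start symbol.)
First, augment the grammar with D' → D
I₀ = CLOSURE({ [D' → . D] }):
  [D' → . D] has the dot before D: add [D → . c b X], [D → .], [D → . b c b]
No further items can be added.

I₀ = { [D → . b c b], [D → . c b X], [D → .], [D' → . D] }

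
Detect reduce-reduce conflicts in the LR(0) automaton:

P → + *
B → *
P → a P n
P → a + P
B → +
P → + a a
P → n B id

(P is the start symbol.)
A reduce-reduce conflict occurs when an LR(0) state has two complete items [A → α .] and [B → β .] — both call for a reduction, and with no lookahead the parser cannot choose between them.

Augment with P' → P and build the canonical LR(0) collection (I0 = CLOSURE({[P' → . P]}), then GOTO on every symbol after a dot until no new states appear). It has 18 states:
  I0: { [P → . + *], [P → . + a a], [P → . a + P], [P → . a P n], [P → . n B id], [P' → . P] }  — shift
  I1: { [P → + . *], [P → + . a a] }  — shift
  I2: { [P' → P .] }  — accept
  I3: { [P → . + *], [P → . + a a], [P → . a + P], [P → . a P n], [P → . n B id], [P → a . + P], [P → a . P n] }  — shift
  I4: { [B → . *], [B → . +], [P → n . B id] }  — shift
  I5: { [B → * .] }  — reduce
  I6: { [B → + .] }  — reduce
  I7: { [P → n B . id] }  — shift
  I8: { [P → n B id .] }  — reduce
  I9: { [P → + . *], [P → + . a a], [P → . + *], [P → . + a a], [P → . a + P], [P → . a P n], [P → . n B id], [P → a + . P] }  — shift
  I10: { [P → a P . n] }  — shift
  I11: { [P → a P n .] }  — reduce
  I12: { [P → + * .] }  — reduce
  I13: { [P → a + P .] }  — reduce
  I14: { [P → + a . a], [P → . + *], [P → . + a a], [P → . a + P], [P → . a P n], [P → . n B id], [P → a . + P], [P → a . P n] }  — shift
  I15: { [P → + a a .], [P → . + *], [P → . + a a], [P → . a + P], [P → . a P n], [P → . n B id], [P → a . + P], [P → a . P n] }  — shift, reduce
  I16: { [P → + a . a] }  — shift
  I17: { [P → + a a .] }  — reduce

No state contains more than one complete item.

Answer: No reduce-reduce conflicts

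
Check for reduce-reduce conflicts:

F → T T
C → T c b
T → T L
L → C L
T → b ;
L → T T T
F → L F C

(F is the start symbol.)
Augment with F' → F and build the canonical LR(0) collection (I0 = CLOSURE({[F' → . F]}), then GOTO on every symbol after a dot until no new states appear). It has 18 states:
  I0: { [C → . T c b], [F → . L F C], [F → . T T], [F' → . F], [L → . C L], [L → . T T T], [T → . T L], [T → . b ;] }  — shift
  I1: { [C → . T c b], [L → . C L], [L → . T T T], [L → C . L], [T → . T L], [T → . b ;] }  — shift
  I2: { [F' → F .] }  — accept
  I3: { [C → . T c b], [F → . L F C], [F → . T T], [F → L . F C], [L → . C L], [L → . T T T], [T → . T L], [T → . b ;] }  — shift
  I4: { [C → . T c b], [C → T . c b], [F → T . T], [L → . C L], [L → . T T T], [L → T . T T], [T → . T L], [T → . b ;], [T → T . L] }  — shift
  I5: { [T → b . ;] }  — shift
  I6: { [T → b ; .] }  — reduce
  I7: { [T → T L .] }  — reduce
  I8: { [C → . T c b], [C → T . c b], [F → T T .], [L → . C L], [L → . T T T], [L → T . T T], [L → T T . T], [T → . T L], [T → . b ;], [T → T . L] }  — shift, reduce
  I9: { [C → T c . b] }  — shift
  I10: { [C → T c b .] }  — reduce
  I11: { [C → . T c b], [C → T . c b], [L → . C L], [L → . T T T], [L → T . T T], [L → T T . T], [L → T T T .], [T → . T L], [T → . b ;], [T → T . L] }  — shift, reduce
  I12: { [C → . T c b], [F → L F . C], [T → . T L], [T → . b ;] }  — shift
  I13: { [F → L F C .] }  — reduce
  I14: { [C → . T c b], [C → T . c b], [L → . C L], [L → . T T T], [T → . T L], [T → . b ;], [T → T . L] }  — shift
  I15: { [C → . T c b], [C → T . c b], [L → . C L], [L → . T T T], [L → T . T T], [T → . T L], [T → . b ;], [T → T . L] }  — shift
  I16: { [C → . T c b], [C → T . c b], [L → . C L], [L → . T T T], [L → T . T T], [L → T T . T], [T → . T L], [T → . b ;], [T → T . L] }  — shift
  I17: { [L → C L .] }  — reduce

No state contains more than one complete item.

Answer: No reduce-reduce conflicts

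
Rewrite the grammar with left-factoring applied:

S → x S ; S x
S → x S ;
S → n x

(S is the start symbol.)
S → x S ; S'
S' → S x
S' → ε
S → n x

Left-factoring transforms A → αβ₁ | αβ₂ into A → αA' and A' → β₁ | β₂
(α is the longest common prefix among the alternatives). Repeat until
no nonterminal has two alternatives with a common prefix.

Round 1: S has alternatives sharing prefix 'x S ;'. Introduce S': S → x S ; S'
  Add: S' → S x
  Add: S' → ε

No remaining common prefixes — done.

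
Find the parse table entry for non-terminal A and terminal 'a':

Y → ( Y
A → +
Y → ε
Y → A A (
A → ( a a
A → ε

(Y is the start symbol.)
Empty (error entry)

To find M[A, 'a'], we find productions for A where 'a' is in the predict set (PREDICT(N → α) = (FIRST(α) \ {ε}) ∪ (FOLLOW(N) if α ⇒* ε)).

Relevant sets:
  FOLLOW(A) = { '(', '+' }

A → +: PREDICT = { '+' }
A → ( a a: PREDICT = { '(' }
A → ε: PREDICT = { '(', '+' }

M[A, 'a'] is empty (no production applies)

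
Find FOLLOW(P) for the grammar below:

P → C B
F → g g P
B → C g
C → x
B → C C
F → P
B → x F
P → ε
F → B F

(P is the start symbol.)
To compute FOLLOW(P), find every occurrence of P on a right-hand side N → α P β: add FIRST(β) \ {ε}, and if β is empty or nullable also add FOLLOW(N). Iterate to a fixed point.

P is the start symbol, so $ ∈ FOLLOW(P).
In F → g g P: P is at the end, add FOLLOW(F)
In F → P: P is at the end, add FOLLOW(F)

The FOLLOW sets referred to above (computed the same way, to a fixed point):
  FOLLOW(F) = { $, 'g', 'x' }

Taking the union: FOLLOW(P) = { $, 'g', 'x' }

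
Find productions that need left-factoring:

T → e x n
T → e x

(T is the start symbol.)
Yes, T has productions with common prefix 'e x'

Left-factoring is needed when two productions for the same non-terminal
share a common prefix on the right-hand side.

Productions for T:
  T → e x n
  T → e x

Found common prefix 'e x' in productions for T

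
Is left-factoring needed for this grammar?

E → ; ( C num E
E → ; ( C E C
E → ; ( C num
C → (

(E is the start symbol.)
Left-factoring is needed when two productions for the same non-terminal
share a common prefix on the right-hand side.

Productions for E:
  E → ; ( C num E
  E → ; ( C E C
  E → ; ( C num

Found common prefix '; ( C' in productions for E

Answer: Yes, E has productions with common prefix '; ( C'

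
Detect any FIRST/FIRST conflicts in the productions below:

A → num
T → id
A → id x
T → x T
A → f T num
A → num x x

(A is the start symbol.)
Yes. A → num / A → num x x on { 'num' }

A FIRST/FIRST conflict occurs when two productions N → α and N → β for the same non-terminal have FIRST(α) ∩ FIRST(β) ≠ ∅ (with ε ∈ FIRST of a nullable right-hand side, so two nullable alternatives also conflict).

Productions for A:
  A → num: FIRST = { 'num' }
  A → id x: FIRST = { 'id' }
  A → f T num: FIRST = { 'f' }
  A → num x x: FIRST = { 'num' }
Productions for T:
  T → id: FIRST = { 'id' }
  T → x T: FIRST = { 'x' }

Conflict for A: A → num and A → num x x
  Overlap: { 'num' }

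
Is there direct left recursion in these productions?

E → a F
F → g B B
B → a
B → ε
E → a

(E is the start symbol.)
No direct left recursion

E → a F: starts with a
F → g B B: starts with g
B → a: starts with a
B → ε: starts with ε
E → a: starts with a

No direct left recursion found.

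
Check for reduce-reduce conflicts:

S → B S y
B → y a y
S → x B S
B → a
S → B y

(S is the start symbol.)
No reduce-reduce conflicts

A reduce-reduce conflict occurs when an LR(0) state has two complete items [A → α .] and [B → β .] — both call for a reduction, and with no lookahead the parser cannot choose between them.

Augment with S' → S and build the canonical LR(0) collection (I0 = CLOSURE({[S' → . S]}), then GOTO on every symbol after a dot until no new states appear). It has 13 states:
  I0: { [B → . a], [B → . y a y], [S → . B S y], [S → . B y], [S → . x B S], [S' → . S] }  — shift
  I1: { [B → . a], [B → . y a y], [S → . B S y], [S → . B y], [S → . x B S], [S → B . S y], [S → B . y] }  — shift
  I2: { [S' → S .] }  — accept
  I3: { [B → a .] }  — reduce
  I4: { [B → . a], [B → . y a y], [S → x . B S] }  — shift
  I5: { [B → y . a y] }  — shift
  I6: { [B → y a . y] }  — shift
  I7: { [B → y a y .] }  — reduce
  I8: { [B → . a], [B → . y a y], [S → . B S y], [S → . B y], [S → . x B S], [S → x B . S] }  — shift
  I9: { [S → x B S .] }  — reduce
  I10: { [S → B S . y] }  — shift
  I11: { [B → y . a y], [S → B y .] }  — shift, reduce
  I12: { [S → B S y .] }  — reduce

No state contains more than one complete item.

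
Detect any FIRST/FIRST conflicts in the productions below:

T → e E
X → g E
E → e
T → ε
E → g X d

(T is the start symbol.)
A FIRST/FIRST conflict occurs when two productions N → α and N → β for the same non-terminal have FIRST(α) ∩ FIRST(β) ≠ ∅ (with ε ∈ FIRST of a nullable right-hand side, so two nullable alternatives also conflict).

Productions for T:
  T → e E: FIRST = { 'e' }
  T → ε: FIRST = { ε }
Productions for E:
  E → e: FIRST = { 'e' }
  E → g X d: FIRST = { 'g' }
X has only one production, so no FIRST/FIRST conflict is possible there.

All alternatives of each non-terminal have pairwise disjoint FIRST sets.

Answer: No FIRST/FIRST conflicts.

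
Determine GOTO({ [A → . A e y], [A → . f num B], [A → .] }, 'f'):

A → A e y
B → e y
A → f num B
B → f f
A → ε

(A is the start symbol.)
{ [A → f . num B] }

GOTO(I, 'f') = CLOSURE({ [A → αX.β] : [A → α.Xβ] ∈ I, X = 'f' })

Items with dot before 'f', with the dot advanced:
  [A → . f num B] → [A → f . num B]
Closure adds nothing (no advanced item has the dot before a non-terminal).

GOTO = { [A → f . num B] }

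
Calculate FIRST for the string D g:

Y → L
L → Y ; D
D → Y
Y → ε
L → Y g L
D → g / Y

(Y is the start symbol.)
{ ';', 'g' }

FIRST sets of the non-terminals involved (from the grammar, by fixed-point iteration):
  FIRST(D) = { ';', 'g', ε }

To compute FIRST(D g), process the symbols left to right:
Symbol D is a non-terminal. Add FIRST(D) \ {ε} = { ';', 'g' }
D is nullable (ε ∈ FIRST(D)), continue to the next symbol.
Symbol g is a terminal. Add 'g' and stop.
FIRST(D g) = { ';', 'g' }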